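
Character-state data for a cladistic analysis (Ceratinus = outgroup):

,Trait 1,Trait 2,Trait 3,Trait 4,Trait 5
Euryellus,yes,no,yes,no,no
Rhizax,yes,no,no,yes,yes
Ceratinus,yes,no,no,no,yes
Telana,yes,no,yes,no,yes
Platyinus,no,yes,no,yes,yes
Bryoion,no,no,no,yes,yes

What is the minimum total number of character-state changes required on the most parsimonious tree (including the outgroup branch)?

5

Character polarity is set by the outgroup: the derived state is whichever differs from the outgroup's state, so for Trait 1, Trait 5 the derived state is 'no', and for the remaining characters it is 'yes'.
Trait 1 (derived state 'no') is shared by Bryoion and Platyinus — a synapomorphy uniting that clade.
Trait 2 (derived state 'yes') is unique to Platyinus (autapomorphy; uninformative for grouping).
Trait 3: derived state 'yes' in Euryellus and Telana only — synapomorphy for {Euryellus, Telana}.
Trait 4 (derived state 'yes') is shared by Bryoion, Platyinus, and Rhizax — a synapomorphy uniting that clade.
Trait 5: derived state 'no' in Euryellus only — an autapomorphy, so it tells us nothing about relationships among taxa.
Most parsimonious ingroup topology: ((Euryellus,Telana),((Bryoion,Platyinus),Rhizax)).
Changes per character on this tree: Trait 1: 1; Trait 2: 1; Trait 3: 1; Trait 4: 1; Trait 5: 1.
Total = 5.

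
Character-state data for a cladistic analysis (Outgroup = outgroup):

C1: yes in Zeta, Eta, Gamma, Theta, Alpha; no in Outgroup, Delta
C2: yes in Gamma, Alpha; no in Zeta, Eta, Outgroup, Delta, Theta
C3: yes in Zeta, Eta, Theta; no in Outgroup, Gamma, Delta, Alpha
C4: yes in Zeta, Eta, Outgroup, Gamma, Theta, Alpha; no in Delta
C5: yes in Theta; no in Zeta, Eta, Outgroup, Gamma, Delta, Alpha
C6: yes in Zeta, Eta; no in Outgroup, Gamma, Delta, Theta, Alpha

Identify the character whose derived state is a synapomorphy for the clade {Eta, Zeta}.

C6

Character polarity is set by the outgroup: the derived state is whichever differs from the outgroup's state, so for C4 the derived state is 'no', and for the remaining characters it is 'yes'.
Only Alpha, Eta, Gamma, Theta, and Zeta show the derived state 'yes' for C1, supporting them as a clade.
C2: derived state 'yes' in Alpha and Gamma only — synapomorphy for {Alpha, Gamma}.
Only Eta, Theta, and Zeta show the derived state 'yes' for C3, supporting them as a clade.
C4 (derived state 'no') is unique to Delta (autapomorphy; uninformative for grouping).
C5 (derived state 'yes') is unique to Theta (autapomorphy; uninformative for grouping).
C6 (derived state 'yes') is shared by Eta and Zeta — a synapomorphy uniting that clade.
Most parsimonious ingroup topology: ((((Eta,Zeta),Theta),(Gamma,Alpha)),Delta).
The clade {Eta, Zeta} is supported by C6: its derived state 'yes' occurs in exactly those taxa and in no other taxon (including the outgroup).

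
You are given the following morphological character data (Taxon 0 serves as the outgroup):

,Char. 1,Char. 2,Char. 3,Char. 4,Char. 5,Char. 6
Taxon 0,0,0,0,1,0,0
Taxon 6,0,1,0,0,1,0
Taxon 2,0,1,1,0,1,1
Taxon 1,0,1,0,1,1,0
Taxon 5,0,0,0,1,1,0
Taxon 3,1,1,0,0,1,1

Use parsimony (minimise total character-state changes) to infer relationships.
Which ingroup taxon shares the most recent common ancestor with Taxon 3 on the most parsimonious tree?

Taxon 2

Character polarity is set by the outgroup: the derived state is whichever differs from the outgroup's state, so for Char. 4 the derived state is '0', and for the remaining characters it is '1'.
Char. 1 (derived state '1') is unique to Taxon 3 (autapomorphy; uninformative for grouping).
Only Taxon 1, Taxon 2, Taxon 3, and Taxon 6 show the derived state '1' for Char. 2, supporting them as a clade.
Char. 3 (derived state '1') is unique to Taxon 2 (autapomorphy; uninformative for grouping).
Char. 4 (derived state '0') is shared by Taxon 2, Taxon 3, and Taxon 6 — a synapomorphy uniting that clade.
Char. 5 (derived state '1') is shared by all ingroup taxa — unites the whole ingroup.
Char. 6 (derived state '1') is shared by Taxon 2 and Taxon 3 — a synapomorphy uniting that clade.
Most parsimonious ingroup topology: (((Taxon 6,(Taxon 2,Taxon 3)),Taxon 1),Taxon 5).
Taxon 3 and Taxon 2 form a cherry on this tree, so they are sister taxa.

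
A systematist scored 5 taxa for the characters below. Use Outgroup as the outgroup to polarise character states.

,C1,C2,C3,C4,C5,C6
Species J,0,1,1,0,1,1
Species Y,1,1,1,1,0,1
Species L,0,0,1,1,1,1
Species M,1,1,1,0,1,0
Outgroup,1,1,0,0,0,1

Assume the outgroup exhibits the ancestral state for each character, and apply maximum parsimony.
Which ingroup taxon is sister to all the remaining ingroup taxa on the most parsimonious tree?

Character polarity is set by the outgroup: the derived state is whichever differs from the outgroup's state, so for C1, C2, C6 the derived state is '0', and for the remaining characters it is '1'.
C1: derived state '0' in Species J and Species L only — synapomorphy for {Species J, Species L}.
C2: derived state '0' in Species L only — an autapomorphy, so it tells us nothing about relationships among taxa.
C3 (derived state '1') is shared by all ingroup taxa — unites the whole ingroup.
C4 (state '1') occurs in Species L and Species Y but conflicts with the nesting implied by the other characters — most parsimoniously interpreted as homoplasy.
Only Species J, Species L, and Species M show the derived state '1' for C5, supporting them as a clade.
C6: derived state '0' in Species M only — an autapomorphy, so it tells us nothing about relationships among taxa.
Most parsimonious ingroup topology: (Species Y,((Species L,Species J),Species M)).
Species Y is sister to the clade containing all other ingroup taxa, so it is the earliest-diverging (most basal) ingroup lineage.

Species Y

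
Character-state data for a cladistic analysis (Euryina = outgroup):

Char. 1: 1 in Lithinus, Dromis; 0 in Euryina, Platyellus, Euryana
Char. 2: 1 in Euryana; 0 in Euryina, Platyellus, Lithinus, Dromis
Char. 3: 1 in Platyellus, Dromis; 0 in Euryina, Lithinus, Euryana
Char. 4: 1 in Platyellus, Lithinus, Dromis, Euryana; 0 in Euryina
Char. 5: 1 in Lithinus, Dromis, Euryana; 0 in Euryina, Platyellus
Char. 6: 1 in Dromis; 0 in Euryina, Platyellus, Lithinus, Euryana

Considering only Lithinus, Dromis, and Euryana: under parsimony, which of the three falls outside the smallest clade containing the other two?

The outgroup has state '0' for every character, so '1' is the derived state throughout.
Char. 1 (derived state '1') is shared by Dromis and Lithinus — a synapomorphy uniting that clade.
Char. 2: derived state '1' in Euryana only — an autapomorphy, so it tells us nothing about relationships among taxa.
Char. 3 groups Dromis and Platyellus, which is incompatible with the clades supported by the remaining characters; treating it as convergent (homoplasy) costs fewer steps than any alternative tree.
All ingroup taxa share the derived state '1' for Char. 4; it defines the ingroup but does not resolve relationships within it.
Char. 5: derived state '1' in Dromis, Euryana, and Lithinus only — synapomorphy for {Dromis, Euryana, Lithinus}.
Char. 6 (derived state '1') is unique to Dromis (autapomorphy; uninformative for grouping).
Most parsimonious ingroup topology: (Platyellus,((Lithinus,Dromis),Euryana)).
Lithinus and Dromis share a more recent common ancestor with each other than either does with Euryana, so Euryana is the least closely related of the three.

Euryana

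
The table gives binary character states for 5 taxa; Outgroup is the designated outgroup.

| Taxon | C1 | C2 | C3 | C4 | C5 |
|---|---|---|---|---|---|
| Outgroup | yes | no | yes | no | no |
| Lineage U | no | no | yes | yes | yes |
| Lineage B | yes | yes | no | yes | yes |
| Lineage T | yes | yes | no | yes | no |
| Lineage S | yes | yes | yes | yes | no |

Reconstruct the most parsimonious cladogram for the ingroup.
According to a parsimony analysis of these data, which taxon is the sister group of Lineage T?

Character polarity is set by the outgroup: the derived state is whichever differs from the outgroup's state, so for C1, C3 the derived state is 'no', and for the remaining characters it is 'yes'.
C1 (derived state 'no') is unique to Lineage U (autapomorphy; uninformative for grouping).
C2: derived state 'yes' in Lineage B, Lineage S, and Lineage T only — synapomorphy for {Lineage B, Lineage S, Lineage T}.
C3: derived state 'no' in Lineage B and Lineage T only — synapomorphy for {Lineage B, Lineage T}.
All ingroup taxa share the derived state 'yes' for C4; it defines the ingroup but does not resolve relationships within it.
C5 (state 'yes') occurs in Lineage B and Lineage U but conflicts with the nesting implied by the other characters — most parsimoniously interpreted as homoplasy.
Most parsimonious ingroup topology: (Lineage U,((Lineage B,Lineage T),Lineage S)).
Lineage T and Lineage B form a cherry on this tree, so they are sister taxa.

Lineage B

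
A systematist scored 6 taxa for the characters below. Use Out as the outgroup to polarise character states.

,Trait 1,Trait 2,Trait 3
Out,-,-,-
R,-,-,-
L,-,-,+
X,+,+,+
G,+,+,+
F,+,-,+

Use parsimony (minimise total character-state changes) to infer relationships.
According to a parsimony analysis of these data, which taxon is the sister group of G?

The outgroup has state '-' for every character, so '+' is the derived state throughout.
Only F, G, and X show the derived state '+' for Trait 1, supporting them as a clade.
Trait 2 (derived state '+') is shared by G and X — a synapomorphy uniting that clade.
Trait 3: derived state '+' in F, G, L, and X only — synapomorphy for {F, G, L, X}.
Most parsimonious ingroup topology: ((((G,X),F),L),R).
G and X form a cherry on this tree, so they are sister taxa.

X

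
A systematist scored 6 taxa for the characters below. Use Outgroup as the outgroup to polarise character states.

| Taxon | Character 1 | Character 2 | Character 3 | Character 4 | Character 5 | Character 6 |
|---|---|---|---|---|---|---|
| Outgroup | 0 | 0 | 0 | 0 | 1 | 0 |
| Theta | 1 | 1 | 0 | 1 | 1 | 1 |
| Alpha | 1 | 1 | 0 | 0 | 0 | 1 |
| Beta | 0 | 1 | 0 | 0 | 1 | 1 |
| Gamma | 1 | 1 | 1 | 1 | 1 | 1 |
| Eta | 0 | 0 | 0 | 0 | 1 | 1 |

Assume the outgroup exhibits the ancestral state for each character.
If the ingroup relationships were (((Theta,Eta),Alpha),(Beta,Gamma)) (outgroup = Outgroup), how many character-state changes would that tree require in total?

10

Map each character onto (((Theta,Eta),Alpha),(Beta,Gamma)) (rooted by Outgroup) and count the minimum state changes it requires (Fitch parsimony):
Character 1: 3; Character 2: 2; Character 3: 1; Character 4: 2; Character 5: 1; Character 6: 1.
Total tree length = 10.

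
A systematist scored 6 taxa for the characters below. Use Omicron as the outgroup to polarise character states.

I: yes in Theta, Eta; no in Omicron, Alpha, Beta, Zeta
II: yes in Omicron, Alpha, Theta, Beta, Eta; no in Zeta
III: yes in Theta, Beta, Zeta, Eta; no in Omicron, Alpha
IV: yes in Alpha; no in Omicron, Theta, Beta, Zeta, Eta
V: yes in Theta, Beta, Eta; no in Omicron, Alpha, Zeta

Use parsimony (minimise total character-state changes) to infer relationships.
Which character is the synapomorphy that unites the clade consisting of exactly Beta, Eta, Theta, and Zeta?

Character polarity is set by the outgroup: the derived state is whichever differs from the outgroup's state, so for II the derived state is 'no', and for the remaining characters it is 'yes'.
Only Eta and Theta show the derived state 'yes' for I, supporting them as a clade.
II: derived state 'no' in Zeta only — an autapomorphy, so it tells us nothing about relationships among taxa.
Only Beta, Eta, Theta, and Zeta show the derived state 'yes' for III, supporting them as a clade.
IV (derived state 'yes') is unique to Alpha (autapomorphy; uninformative for grouping).
V: derived state 'yes' in Beta, Eta, and Theta only — synapomorphy for {Beta, Eta, Theta}.
Most parsimonious ingroup topology: (Alpha,(((Theta,Eta),Beta),Zeta)).
The clade {Beta, Eta, Theta, Zeta} is supported by III: its derived state 'yes' occurs in exactly those taxa and in no other taxon (including the outgroup).

III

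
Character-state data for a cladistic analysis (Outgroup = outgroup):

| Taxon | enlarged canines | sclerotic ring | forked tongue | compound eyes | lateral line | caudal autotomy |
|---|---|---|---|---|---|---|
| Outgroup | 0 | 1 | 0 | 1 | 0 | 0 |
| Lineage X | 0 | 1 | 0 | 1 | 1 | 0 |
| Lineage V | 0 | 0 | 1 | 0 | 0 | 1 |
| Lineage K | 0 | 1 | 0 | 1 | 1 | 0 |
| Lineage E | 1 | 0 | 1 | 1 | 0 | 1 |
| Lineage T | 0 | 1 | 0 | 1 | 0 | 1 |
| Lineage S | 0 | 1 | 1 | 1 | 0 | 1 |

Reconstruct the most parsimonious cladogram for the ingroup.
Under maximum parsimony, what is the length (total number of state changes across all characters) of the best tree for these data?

Character polarity is set by the outgroup: the derived state is whichever differs from the outgroup's state, so for sclerotic ring, compound eyes the derived state is '0', and for the remaining characters it is '1'.
enlarged canines: derived state '1' in Lineage E only — an autapomorphy, so it tells us nothing about relationships among taxa.
Only Lineage E and Lineage V show the derived state '0' for sclerotic ring, supporting them as a clade.
forked tongue (derived state '1') is shared by Lineage E, Lineage S, and Lineage V — a synapomorphy uniting that clade.
compound eyes (derived state '0') is unique to Lineage V (autapomorphy; uninformative for grouping).
Only Lineage K and Lineage X show the derived state '1' for lateral line, supporting them as a clade.
Only Lineage E, Lineage S, Lineage T, and Lineage V show the derived state '1' for caudal autotomy, supporting them as a clade.
Most parsimonious ingroup topology: ((Lineage X,Lineage K),(((Lineage V,Lineage E),Lineage S),Lineage T)).
Changes per character on this tree: enlarged canines: 1; sclerotic ring: 1; forked tongue: 1; compound eyes: 1; lateral line: 1; caudal autotomy: 1.
Total = 6.

6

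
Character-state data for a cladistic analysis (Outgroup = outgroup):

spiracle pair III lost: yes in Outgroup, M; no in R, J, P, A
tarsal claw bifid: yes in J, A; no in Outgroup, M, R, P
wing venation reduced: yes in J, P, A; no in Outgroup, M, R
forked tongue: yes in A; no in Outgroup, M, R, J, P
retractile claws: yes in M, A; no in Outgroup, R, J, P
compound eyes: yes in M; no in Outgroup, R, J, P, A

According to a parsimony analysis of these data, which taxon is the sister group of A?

Character polarity is set by the outgroup: the derived state is whichever differs from the outgroup's state, so for spiracle pair III lost the derived state is 'no', and for the remaining characters it is 'yes'.
spiracle pair III lost (derived state 'no') is shared by A, J, P, and R — a synapomorphy uniting that clade.
Only A and J show the derived state 'yes' for tarsal claw bifid, supporting them as a clade.
wing venation reduced (derived state 'yes') is shared by A, J, and P — a synapomorphy uniting that clade.
forked tongue (derived state 'yes') is unique to A (autapomorphy; uninformative for grouping).
retractile claws (state 'yes') occurs in A and M but conflicts with the nesting implied by the other characters — most parsimoniously interpreted as homoplasy.
compound eyes (derived state 'yes') is unique to M (autapomorphy; uninformative for grouping).
Most parsimonious ingroup topology: (M,(R,((J,A),P))).
A and J form a cherry on this tree, so they are sister taxa.

J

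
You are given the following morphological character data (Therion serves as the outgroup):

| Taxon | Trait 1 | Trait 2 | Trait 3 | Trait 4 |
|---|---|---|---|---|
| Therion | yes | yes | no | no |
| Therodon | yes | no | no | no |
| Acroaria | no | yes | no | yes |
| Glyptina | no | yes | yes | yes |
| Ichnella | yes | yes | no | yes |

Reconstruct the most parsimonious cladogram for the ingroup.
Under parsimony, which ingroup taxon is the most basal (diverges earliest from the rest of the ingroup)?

Character polarity is set by the outgroup: the derived state is whichever differs from the outgroup's state, so for Trait 1, Trait 2 the derived state is 'no', and for the remaining characters it is 'yes'.
Trait 1: derived state 'no' in Acroaria and Glyptina only — synapomorphy for {Acroaria, Glyptina}.
Trait 2: derived state 'no' in Therodon only — an autapomorphy, so it tells us nothing about relationships among taxa.
Trait 3 (derived state 'yes') is unique to Glyptina (autapomorphy; uninformative for grouping).
Trait 4: derived state 'yes' in Acroaria, Glyptina, and Ichnella only — synapomorphy for {Acroaria, Glyptina, Ichnella}.
Most parsimonious ingroup topology: (Therodon,((Acroaria,Glyptina),Ichnella)).
Therodon is sister to the clade containing all other ingroup taxa, so it is the earliest-diverging (most basal) ingroup lineage.

Therodon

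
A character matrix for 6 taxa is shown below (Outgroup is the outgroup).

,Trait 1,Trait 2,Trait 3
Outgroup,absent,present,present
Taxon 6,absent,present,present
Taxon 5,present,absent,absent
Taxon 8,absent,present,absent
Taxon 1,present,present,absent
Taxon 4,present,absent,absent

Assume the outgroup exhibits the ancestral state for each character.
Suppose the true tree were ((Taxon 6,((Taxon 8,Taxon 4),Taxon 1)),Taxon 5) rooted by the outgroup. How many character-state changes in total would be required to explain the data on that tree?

Map each character onto ((Taxon 6,((Taxon 8,Taxon 4),Taxon 1)),Taxon 5) (rooted by Outgroup) and count the minimum state changes it requires (Fitch parsimony):
Trait 1: 3; Trait 2: 2; Trait 3: 2.
Total tree length = 7.

7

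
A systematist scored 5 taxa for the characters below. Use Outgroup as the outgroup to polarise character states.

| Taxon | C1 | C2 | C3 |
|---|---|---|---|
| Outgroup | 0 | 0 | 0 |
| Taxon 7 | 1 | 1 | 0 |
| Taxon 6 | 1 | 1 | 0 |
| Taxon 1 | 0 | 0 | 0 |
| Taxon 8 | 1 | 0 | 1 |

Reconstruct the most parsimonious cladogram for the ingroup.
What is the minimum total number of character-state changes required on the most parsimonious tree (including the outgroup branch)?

The outgroup has state '0' for every character, so '1' is the derived state throughout.
Only Taxon 6, Taxon 7, and Taxon 8 show the derived state '1' for C1, supporting them as a clade.
C2 (derived state '1') is shared by Taxon 6 and Taxon 7 — a synapomorphy uniting that clade.
C3: derived state '1' in Taxon 8 only — an autapomorphy, so it tells us nothing about relationships among taxa.
Most parsimonious ingroup topology: (((Taxon 7,Taxon 6),Taxon 8),Taxon 1).
Changes per character on this tree: C1: 1; C2: 1; C3: 1.
Total = 3.

3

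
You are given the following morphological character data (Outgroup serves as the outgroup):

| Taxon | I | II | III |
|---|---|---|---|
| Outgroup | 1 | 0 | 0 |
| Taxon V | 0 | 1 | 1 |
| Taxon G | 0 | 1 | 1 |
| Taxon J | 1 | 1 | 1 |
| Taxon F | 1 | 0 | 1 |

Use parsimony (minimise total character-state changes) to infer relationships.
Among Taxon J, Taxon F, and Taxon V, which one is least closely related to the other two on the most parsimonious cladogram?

Taxon F

Character polarity is set by the outgroup: the derived state is whichever differs from the outgroup's state, so for I the derived state is '0', and for the remaining characters it is '1'.
I (derived state '0') is shared by Taxon G and Taxon V — a synapomorphy uniting that clade.
II (derived state '1') is shared by Taxon G, Taxon J, and Taxon V — a synapomorphy uniting that clade.
III (derived state '1') is shared by all ingroup taxa — unites the whole ingroup.
Most parsimonious ingroup topology: (((Taxon V,Taxon G),Taxon J),Taxon F).
Taxon V and Taxon J share a more recent common ancestor with each other than either does with Taxon F, so Taxon F is the least closely related of the three.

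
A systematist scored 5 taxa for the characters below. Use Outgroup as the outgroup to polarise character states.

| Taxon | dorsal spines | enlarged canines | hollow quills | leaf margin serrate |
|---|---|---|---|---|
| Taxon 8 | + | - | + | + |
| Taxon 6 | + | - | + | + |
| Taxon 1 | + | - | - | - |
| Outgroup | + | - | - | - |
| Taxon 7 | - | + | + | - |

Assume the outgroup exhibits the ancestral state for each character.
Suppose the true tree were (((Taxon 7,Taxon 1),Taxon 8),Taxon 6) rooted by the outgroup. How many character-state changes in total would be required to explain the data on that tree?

Map each character onto (((Taxon 7,Taxon 1),Taxon 8),Taxon 6) (rooted by Outgroup) and count the minimum state changes it requires (Fitch parsimony):
dorsal spines: 1; enlarged canines: 1; hollow quills: 2; leaf margin serrate: 2.
Total tree length = 6.

6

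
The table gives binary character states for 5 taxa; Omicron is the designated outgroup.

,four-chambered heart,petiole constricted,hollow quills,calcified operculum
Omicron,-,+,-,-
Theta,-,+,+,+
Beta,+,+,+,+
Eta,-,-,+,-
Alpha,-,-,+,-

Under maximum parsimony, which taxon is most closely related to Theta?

Beta

Character polarity is set by the outgroup: the derived state is whichever differs from the outgroup's state, so for petiole constricted the derived state is '-', and for the remaining characters it is '+'.
four-chambered heart (derived state '+') is unique to Beta (autapomorphy; uninformative for grouping).
petiole constricted (derived state '-') is shared by Alpha and Eta — a synapomorphy uniting that clade.
hollow quills (derived state '+') is shared by all ingroup taxa — unites the whole ingroup.
calcified operculum (derived state '+') is shared by Beta and Theta — a synapomorphy uniting that clade.
Most parsimonious ingroup topology: ((Theta,Beta),(Eta,Alpha)).
Theta and Beta form a cherry on this tree, so they are sister taxa.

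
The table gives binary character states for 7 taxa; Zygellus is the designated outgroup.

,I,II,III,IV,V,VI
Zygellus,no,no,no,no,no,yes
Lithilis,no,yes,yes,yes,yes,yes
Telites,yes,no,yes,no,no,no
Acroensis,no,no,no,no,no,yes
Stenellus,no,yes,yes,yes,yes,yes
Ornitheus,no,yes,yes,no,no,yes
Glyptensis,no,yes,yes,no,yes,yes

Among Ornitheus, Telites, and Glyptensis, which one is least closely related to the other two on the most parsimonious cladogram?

Telites

Character polarity is set by the outgroup: the derived state is whichever differs from the outgroup's state, so for VI the derived state is 'no', and for the remaining characters it is 'yes'.
I (derived state 'yes') is unique to Telites (autapomorphy; uninformative for grouping).
II: derived state 'yes' in Glyptensis, Lithilis, Ornitheus, and Stenellus only — synapomorphy for {Glyptensis, Lithilis, Ornitheus, Stenellus}.
Only Glyptensis, Lithilis, Ornitheus, Stenellus, and Telites show the derived state 'yes' for III, supporting them as a clade.
IV: derived state 'yes' in Lithilis and Stenellus only — synapomorphy for {Lithilis, Stenellus}.
V (derived state 'yes') is shared by Glyptensis, Lithilis, and Stenellus — a synapomorphy uniting that clade.
VI: derived state 'no' in Telites only — an autapomorphy, so it tells us nothing about relationships among taxa.
Most parsimonious ingroup topology: (((((Lithilis,Stenellus),Glyptensis),Ornitheus),Telites),Acroensis).
Glyptensis and Ornitheus share a more recent common ancestor with each other than either does with Telites, so Telites is the least closely related of the three.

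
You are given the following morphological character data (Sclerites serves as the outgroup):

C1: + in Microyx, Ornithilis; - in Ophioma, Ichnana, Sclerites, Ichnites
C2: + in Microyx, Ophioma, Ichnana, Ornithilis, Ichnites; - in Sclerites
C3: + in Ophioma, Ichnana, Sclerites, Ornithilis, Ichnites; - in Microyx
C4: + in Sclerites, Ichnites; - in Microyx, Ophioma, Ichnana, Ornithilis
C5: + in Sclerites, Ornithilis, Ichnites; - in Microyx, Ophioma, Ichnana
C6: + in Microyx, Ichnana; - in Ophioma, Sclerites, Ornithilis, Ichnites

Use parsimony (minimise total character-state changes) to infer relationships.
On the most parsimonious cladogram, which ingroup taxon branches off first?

Character polarity is set by the outgroup: the derived state is whichever differs from the outgroup's state, so for C3, C4, C5 the derived state is '-', and for the remaining characters it is '+'.
C1 (state '+') occurs in Microyx and Ornithilis but conflicts with the nesting implied by the other characters — most parsimoniously interpreted as homoplasy.
All ingroup taxa share the derived state '+' for C2; it defines the ingroup but does not resolve relationships within it.
C3: derived state '-' in Microyx only — an autapomorphy, so it tells us nothing about relationships among taxa.
C4: derived state '-' in Ichnana, Microyx, Ophioma, and Ornithilis only — synapomorphy for {Ichnana, Microyx, Ophioma, Ornithilis}.
C5 (derived state '-') is shared by Ichnana, Microyx, and Ophioma — a synapomorphy uniting that clade.
C6 (derived state '+') is shared by Ichnana and Microyx — a synapomorphy uniting that clade.
Most parsimonious ingroup topology: (((Ophioma,(Ichnana,Microyx)),Ornithilis),Ichnites).
Ichnites is sister to the clade containing all other ingroup taxa, so it is the earliest-diverging (most basal) ingroup lineage.

Ichnites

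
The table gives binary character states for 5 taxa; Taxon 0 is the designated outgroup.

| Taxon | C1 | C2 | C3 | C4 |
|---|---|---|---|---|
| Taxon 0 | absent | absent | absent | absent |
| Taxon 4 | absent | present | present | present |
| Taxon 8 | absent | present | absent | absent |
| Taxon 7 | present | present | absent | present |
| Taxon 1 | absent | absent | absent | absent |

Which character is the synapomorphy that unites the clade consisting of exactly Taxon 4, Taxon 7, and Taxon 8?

The outgroup has state 'absent' for every character, so 'present' is the derived state throughout.
C1: derived state 'present' in Taxon 7 only — an autapomorphy, so it tells us nothing about relationships among taxa.
Only Taxon 4, Taxon 7, and Taxon 8 show the derived state 'present' for C2, supporting them as a clade.
C3 (derived state 'present') is unique to Taxon 4 (autapomorphy; uninformative for grouping).
Only Taxon 4 and Taxon 7 show the derived state 'present' for C4, supporting them as a clade.
Most parsimonious ingroup topology: (((Taxon 4,Taxon 7),Taxon 8),Taxon 1).
The clade {Taxon 4, Taxon 7, Taxon 8} is supported by C2: its derived state 'present' occurs in exactly those taxa and in no other taxon (including the outgroup).

C2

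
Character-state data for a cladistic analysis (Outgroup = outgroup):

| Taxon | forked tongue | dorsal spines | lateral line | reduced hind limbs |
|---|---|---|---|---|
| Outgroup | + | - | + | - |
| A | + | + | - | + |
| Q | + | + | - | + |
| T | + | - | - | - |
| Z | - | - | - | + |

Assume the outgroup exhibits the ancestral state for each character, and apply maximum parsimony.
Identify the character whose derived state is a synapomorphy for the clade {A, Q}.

Character polarity is set by the outgroup: the derived state is whichever differs from the outgroup's state, so for forked tongue, lateral line the derived state is '-', and for the remaining characters it is '+'.
forked tongue: derived state '-' in Z only — an autapomorphy, so it tells us nothing about relationships among taxa.
Only A and Q show the derived state '+' for dorsal spines, supporting them as a clade.
lateral line (derived state '-') is shared by all ingroup taxa — unites the whole ingroup.
reduced hind limbs (derived state '+') is shared by A, Q, and Z — a synapomorphy uniting that clade.
Most parsimonious ingroup topology: (((A,Q),Z),T).
The clade {A, Q} is supported by dorsal spines: its derived state '+' occurs in exactly those taxa and in no other taxon (including the outgroup).

dorsal spines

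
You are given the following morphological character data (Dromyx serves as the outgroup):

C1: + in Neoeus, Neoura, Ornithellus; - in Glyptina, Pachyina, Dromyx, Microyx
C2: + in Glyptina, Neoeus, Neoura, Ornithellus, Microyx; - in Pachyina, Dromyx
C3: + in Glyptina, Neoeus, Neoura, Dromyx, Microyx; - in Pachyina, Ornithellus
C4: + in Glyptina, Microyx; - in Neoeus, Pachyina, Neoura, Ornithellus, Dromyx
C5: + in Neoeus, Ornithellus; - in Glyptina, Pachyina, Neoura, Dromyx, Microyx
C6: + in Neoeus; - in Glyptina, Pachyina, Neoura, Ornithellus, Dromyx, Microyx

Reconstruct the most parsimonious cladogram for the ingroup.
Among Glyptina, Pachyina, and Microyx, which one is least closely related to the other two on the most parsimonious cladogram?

Character polarity is set by the outgroup: the derived state is whichever differs from the outgroup's state, so for C3 the derived state is '-', and for the remaining characters it is '+'.
Only Neoeus, Neoura, and Ornithellus show the derived state '+' for C1, supporting them as a clade.
Only Glyptina, Microyx, Neoeus, Neoura, and Ornithellus show the derived state '+' for C2, supporting them as a clade.
C3 (state '-') occurs in Ornithellus and Pachyina but conflicts with the nesting implied by the other characters — most parsimoniously interpreted as homoplasy.
Only Glyptina and Microyx show the derived state '+' for C4, supporting them as a clade.
C5: derived state '+' in Neoeus and Ornithellus only — synapomorphy for {Neoeus, Ornithellus}.
C6 (derived state '+') is unique to Neoeus (autapomorphy; uninformative for grouping).
Most parsimonious ingroup topology: (((Glyptina,Microyx),(Neoura,(Neoeus,Ornithellus))),Pachyina).
Glyptina and Microyx share a more recent common ancestor with each other than either does with Pachyina, so Pachyina is the least closely related of the three.

Pachyina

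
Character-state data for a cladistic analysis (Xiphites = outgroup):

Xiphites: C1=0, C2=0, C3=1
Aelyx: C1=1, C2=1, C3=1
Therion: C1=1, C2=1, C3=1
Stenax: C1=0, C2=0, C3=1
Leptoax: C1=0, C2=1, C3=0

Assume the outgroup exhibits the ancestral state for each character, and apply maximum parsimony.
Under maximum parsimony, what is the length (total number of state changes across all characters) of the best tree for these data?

Character polarity is set by the outgroup: the derived state is whichever differs from the outgroup's state, so for C3 the derived state is '0', and for the remaining characters it is '1'.
C1: derived state '1' in Aelyx and Therion only — synapomorphy for {Aelyx, Therion}.
C2 (derived state '1') is shared by Aelyx, Leptoax, and Therion — a synapomorphy uniting that clade.
C3: derived state '0' in Leptoax only — an autapomorphy, so it tells us nothing about relationships among taxa.
Most parsimonious ingroup topology: (((Aelyx,Therion),Leptoax),Stenax).
Changes per character on this tree: C1: 1; C2: 1; C3: 1.
Total = 3.

3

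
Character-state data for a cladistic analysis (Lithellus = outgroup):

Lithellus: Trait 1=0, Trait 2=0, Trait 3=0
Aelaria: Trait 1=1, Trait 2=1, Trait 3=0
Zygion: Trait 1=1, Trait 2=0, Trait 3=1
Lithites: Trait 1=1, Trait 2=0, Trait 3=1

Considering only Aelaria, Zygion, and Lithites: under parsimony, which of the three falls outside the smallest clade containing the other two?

Aelaria

The outgroup has state '0' for every character, so '1' is the derived state throughout.
All ingroup taxa share the derived state '1' for Trait 1; it defines the ingroup but does not resolve relationships within it.
Trait 2 (derived state '1') is unique to Aelaria (autapomorphy; uninformative for grouping).
Only Lithites and Zygion show the derived state '1' for Trait 3, supporting them as a clade.
Most parsimonious ingroup topology: (Aelaria,(Zygion,Lithites)).
Zygion and Lithites share a more recent common ancestor with each other than either does with Aelaria, so Aelaria is the least closely related of the three.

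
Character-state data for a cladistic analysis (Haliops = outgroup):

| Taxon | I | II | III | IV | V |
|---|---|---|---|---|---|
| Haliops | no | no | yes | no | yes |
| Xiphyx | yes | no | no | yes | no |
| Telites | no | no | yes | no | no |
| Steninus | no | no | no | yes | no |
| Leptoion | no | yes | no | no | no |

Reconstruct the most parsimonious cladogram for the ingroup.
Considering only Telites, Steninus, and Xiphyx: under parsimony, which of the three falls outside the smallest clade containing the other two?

Character polarity is set by the outgroup: the derived state is whichever differs from the outgroup's state, so for III, V the derived state is 'no', and for the remaining characters it is 'yes'.
I: derived state 'yes' in Xiphyx only — an autapomorphy, so it tells us nothing about relationships among taxa.
II: derived state 'yes' in Leptoion only — an autapomorphy, so it tells us nothing about relationships among taxa.
III (derived state 'no') is shared by Leptoion, Steninus, and Xiphyx — a synapomorphy uniting that clade.
Only Steninus and Xiphyx show the derived state 'yes' for IV, supporting them as a clade.
All ingroup taxa share the derived state 'no' for V; it defines the ingroup but does not resolve relationships within it.
Most parsimonious ingroup topology: (((Steninus,Xiphyx),Leptoion),Telites).
Xiphyx and Steninus share a more recent common ancestor with each other than either does with Telites, so Telites is the least closely related of the three.

Telites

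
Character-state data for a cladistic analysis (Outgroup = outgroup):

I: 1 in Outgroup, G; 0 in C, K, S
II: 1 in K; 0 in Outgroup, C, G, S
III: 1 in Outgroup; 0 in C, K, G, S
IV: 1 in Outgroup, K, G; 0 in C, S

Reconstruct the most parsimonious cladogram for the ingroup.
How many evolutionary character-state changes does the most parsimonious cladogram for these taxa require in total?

4

Character polarity is set by the outgroup: the derived state is whichever differs from the outgroup's state, so for I, III, IV the derived state is '0', and for the remaining characters it is '1'.
I: derived state '0' in C, K, and S only — synapomorphy for {C, K, S}.
II (derived state '1') is unique to K (autapomorphy; uninformative for grouping).
All ingroup taxa share the derived state '0' for III; it defines the ingroup but does not resolve relationships within it.
IV (derived state '0') is shared by C and S — a synapomorphy uniting that clade.
Most parsimonious ingroup topology: (((C,S),K),G).
Changes per character on this tree: I: 1; II: 1; III: 1; IV: 1.
Total = 4.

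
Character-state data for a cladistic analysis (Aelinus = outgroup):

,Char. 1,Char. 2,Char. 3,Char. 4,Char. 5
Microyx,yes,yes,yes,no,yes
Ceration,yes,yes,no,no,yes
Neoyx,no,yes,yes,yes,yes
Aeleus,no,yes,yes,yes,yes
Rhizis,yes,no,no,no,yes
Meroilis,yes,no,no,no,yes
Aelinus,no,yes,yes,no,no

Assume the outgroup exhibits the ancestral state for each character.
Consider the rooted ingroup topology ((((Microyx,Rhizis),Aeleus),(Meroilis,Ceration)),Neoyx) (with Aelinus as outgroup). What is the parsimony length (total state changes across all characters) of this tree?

9

Map each character onto ((((Microyx,Rhizis),Aeleus),(Meroilis,Ceration)),Neoyx) (rooted by Aelinus) and count the minimum state changes it requires (Fitch parsimony):
Char. 1: 2; Char. 2: 2; Char. 3: 2; Char. 4: 2; Char. 5: 1.
Total tree length = 9.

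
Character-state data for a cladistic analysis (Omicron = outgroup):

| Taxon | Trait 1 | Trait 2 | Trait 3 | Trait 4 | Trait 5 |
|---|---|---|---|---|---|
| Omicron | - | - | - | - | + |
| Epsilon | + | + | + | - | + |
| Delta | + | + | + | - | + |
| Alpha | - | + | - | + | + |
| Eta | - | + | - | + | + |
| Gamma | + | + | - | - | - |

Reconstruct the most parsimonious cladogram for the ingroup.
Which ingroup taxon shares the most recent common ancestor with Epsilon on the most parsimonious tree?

Delta

Character polarity is set by the outgroup: the derived state is whichever differs from the outgroup's state, so for Trait 5 the derived state is '-', and for the remaining characters it is '+'.
Only Delta, Epsilon, and Gamma show the derived state '+' for Trait 1, supporting them as a clade.
Trait 2 (derived state '+') is shared by all ingroup taxa — unites the whole ingroup.
Trait 3 (derived state '+') is shared by Delta and Epsilon — a synapomorphy uniting that clade.
Only Alpha and Eta show the derived state '+' for Trait 4, supporting them as a clade.
Trait 5: derived state '-' in Gamma only — an autapomorphy, so it tells us nothing about relationships among taxa.
Most parsimonious ingroup topology: (((Epsilon,Delta),Gamma),(Alpha,Eta)).
Epsilon and Delta form a cherry on this tree, so they are sister taxa.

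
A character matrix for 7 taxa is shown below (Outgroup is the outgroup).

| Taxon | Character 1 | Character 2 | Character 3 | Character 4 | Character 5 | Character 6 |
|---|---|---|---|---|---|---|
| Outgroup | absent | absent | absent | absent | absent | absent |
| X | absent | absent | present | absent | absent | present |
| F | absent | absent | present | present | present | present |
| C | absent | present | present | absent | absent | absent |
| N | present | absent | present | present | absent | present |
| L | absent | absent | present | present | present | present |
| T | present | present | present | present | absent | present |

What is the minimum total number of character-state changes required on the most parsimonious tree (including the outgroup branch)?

7

The outgroup has state 'absent' for every character, so 'present' is the derived state throughout.
Character 1: derived state 'present' in N and T only — synapomorphy for {N, T}.
Character 2 (state 'present') occurs in C and T but conflicts with the nesting implied by the other characters — most parsimoniously interpreted as homoplasy.
All ingroup taxa share the derived state 'present' for Character 3; it defines the ingroup but does not resolve relationships within it.
Character 4 (derived state 'present') is shared by F, L, N, and T — a synapomorphy uniting that clade.
Character 5: derived state 'present' in F and L only — synapomorphy for {F, L}.
Only F, L, N, T, and X show the derived state 'present' for Character 6, supporting them as a clade.
Most parsimonious ingroup topology: ((X,((F,L),(N,T))),C).
Changes per character on this tree: Character 1: 1; Character 2: 2; Character 3: 1; Character 4: 1; Character 5: 1; Character 6: 1.
Total = 7.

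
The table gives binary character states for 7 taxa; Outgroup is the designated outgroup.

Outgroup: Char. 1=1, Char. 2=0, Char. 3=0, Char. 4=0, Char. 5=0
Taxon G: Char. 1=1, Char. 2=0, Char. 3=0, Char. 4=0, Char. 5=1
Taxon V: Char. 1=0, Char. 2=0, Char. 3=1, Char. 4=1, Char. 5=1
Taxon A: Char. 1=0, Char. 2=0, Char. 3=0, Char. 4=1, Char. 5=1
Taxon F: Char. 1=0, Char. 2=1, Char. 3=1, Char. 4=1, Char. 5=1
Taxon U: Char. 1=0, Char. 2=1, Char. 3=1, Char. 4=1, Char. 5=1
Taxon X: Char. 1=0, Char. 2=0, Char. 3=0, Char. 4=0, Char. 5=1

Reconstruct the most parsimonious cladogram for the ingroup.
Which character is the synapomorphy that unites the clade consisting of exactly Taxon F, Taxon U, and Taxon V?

Char. 3

Character polarity is set by the outgroup: the derived state is whichever differs from the outgroup's state, so for Char. 1 the derived state is '0', and for the remaining characters it is '1'.
Only Taxon A, Taxon F, Taxon U, Taxon V, and Taxon X show the derived state '0' for Char. 1, supporting them as a clade.
Only Taxon F and Taxon U show the derived state '1' for Char. 2, supporting them as a clade.
Only Taxon F, Taxon U, and Taxon V show the derived state '1' for Char. 3, supporting them as a clade.
Char. 4: derived state '1' in Taxon A, Taxon F, Taxon U, and Taxon V only — synapomorphy for {Taxon A, Taxon F, Taxon U, Taxon V}.
Char. 5 (derived state '1') is shared by all ingroup taxa — unites the whole ingroup.
Most parsimonious ingroup topology: (Taxon G,(((Taxon V,(Taxon F,Taxon U)),Taxon A),Taxon X)).
The clade {Taxon F, Taxon U, Taxon V} is supported by Char. 3: its derived state '1' occurs in exactly those taxa and in no other taxon (including the outgroup).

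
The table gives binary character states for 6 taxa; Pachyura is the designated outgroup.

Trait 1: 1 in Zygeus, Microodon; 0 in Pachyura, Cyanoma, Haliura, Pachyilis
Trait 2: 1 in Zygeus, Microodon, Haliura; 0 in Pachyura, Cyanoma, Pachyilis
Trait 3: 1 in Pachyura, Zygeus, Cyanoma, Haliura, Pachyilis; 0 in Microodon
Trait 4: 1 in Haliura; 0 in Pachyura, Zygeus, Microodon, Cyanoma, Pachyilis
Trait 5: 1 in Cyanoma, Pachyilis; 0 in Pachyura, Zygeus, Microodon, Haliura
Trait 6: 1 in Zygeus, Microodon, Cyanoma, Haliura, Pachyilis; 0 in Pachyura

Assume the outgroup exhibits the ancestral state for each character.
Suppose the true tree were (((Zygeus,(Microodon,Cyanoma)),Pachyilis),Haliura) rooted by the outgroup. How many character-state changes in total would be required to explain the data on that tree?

10

Map each character onto (((Zygeus,(Microodon,Cyanoma)),Pachyilis),Haliura) (rooted by Pachyura) and count the minimum state changes it requires (Fitch parsimony):
Trait 1: 2; Trait 2: 3; Trait 3: 1; Trait 4: 1; Trait 5: 2; Trait 6: 1.
Total tree length = 10.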